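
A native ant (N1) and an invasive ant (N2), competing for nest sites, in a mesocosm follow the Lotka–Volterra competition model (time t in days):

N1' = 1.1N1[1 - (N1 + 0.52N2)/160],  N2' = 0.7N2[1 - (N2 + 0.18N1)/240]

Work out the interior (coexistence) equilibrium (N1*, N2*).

N1* ≈ 38.8, N2* ≈ 233

Setting both brackets to zero gives the nullclines N1 + 0.52N2 = 160 and 0.18N1 + N2 = 240.
Substituting N2 = 240 - 0.18N1 into the first: N1(1 - 0.52·0.18) = 160 - 0.52·240.
So N1* = 35.2/0.906 = 38.8, and then N2* = 240 - 0.18·38.8 = 233.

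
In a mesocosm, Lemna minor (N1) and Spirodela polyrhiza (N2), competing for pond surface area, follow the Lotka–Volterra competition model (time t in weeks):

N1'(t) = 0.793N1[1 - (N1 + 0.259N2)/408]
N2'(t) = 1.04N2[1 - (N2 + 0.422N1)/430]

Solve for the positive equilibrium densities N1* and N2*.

N1* ≈ 333, N2* ≈ 289

Setting both brackets to zero gives the nullclines N1 + 0.259N2 = 408 and 0.422N1 + N2 = 430.
Substituting N2 = 430 - 0.422N1 into the first: N1(1 - 0.259·0.422) = 408 - 0.259·430.
So N1* = 297/0.891 = 333, and then N2* = 430 - 0.422·333 = 289.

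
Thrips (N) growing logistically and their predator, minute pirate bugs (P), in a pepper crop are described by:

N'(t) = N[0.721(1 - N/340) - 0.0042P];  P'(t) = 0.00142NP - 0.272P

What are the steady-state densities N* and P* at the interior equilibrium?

From dP/dt = 0 with P > 0: 0.00142N* = 0.272, so N* = 192.
Substitute into dN/dt = 0: 0.721(1 - 192/340) = 0.0042P*.
The bracket is 0.437, giving P* = 0.315/0.0042 = 75.

N* ≈ 192, P* ≈ 75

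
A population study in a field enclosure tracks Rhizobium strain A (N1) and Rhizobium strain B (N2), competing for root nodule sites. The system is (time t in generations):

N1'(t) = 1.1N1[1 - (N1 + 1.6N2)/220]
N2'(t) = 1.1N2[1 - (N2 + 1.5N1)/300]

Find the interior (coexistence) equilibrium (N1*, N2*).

Setting both brackets to zero gives the nullclines N1 + 1.6N2 = 220 and 1.5N1 + N2 = 300.
Substituting N2 = 300 - 1.5N1 into the first: N1(1 - 1.6·1.5) = 220 - 1.6·300.
So N1* = -260/-1.4 = 186, and then N2* = 300 - 1.5·186 = 21.4.

N1* ≈ 186, N2* ≈ 21.4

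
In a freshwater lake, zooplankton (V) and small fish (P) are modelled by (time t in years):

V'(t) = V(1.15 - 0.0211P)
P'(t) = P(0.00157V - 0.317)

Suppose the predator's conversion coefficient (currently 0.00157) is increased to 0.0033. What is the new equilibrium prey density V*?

At the interior fixed point, setting dP/dt = 0 with P > 0 fixes V* = (predator death rate)/(VP coefficient) — independent of the other coefficients.
With the change, V* = 0.317/0.0033 = 96.1; it falls from 202.

V* ≈ 96.1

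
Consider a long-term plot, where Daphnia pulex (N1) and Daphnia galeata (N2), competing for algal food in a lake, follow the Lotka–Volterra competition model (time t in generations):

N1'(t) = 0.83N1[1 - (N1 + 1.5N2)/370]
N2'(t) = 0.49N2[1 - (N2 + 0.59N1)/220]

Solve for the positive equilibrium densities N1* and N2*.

N1* ≈ 348, N2* ≈ 14.8

Setting both brackets to zero gives the nullclines N1 + 1.5N2 = 370 and 0.59N1 + N2 = 220.
Substituting N2 = 220 - 0.59N1 into the first: N1(1 - 1.5·0.59) = 370 - 1.5·220.
So N1* = 40/0.115 = 348, and then N2* = 220 - 0.59·348 = 14.8.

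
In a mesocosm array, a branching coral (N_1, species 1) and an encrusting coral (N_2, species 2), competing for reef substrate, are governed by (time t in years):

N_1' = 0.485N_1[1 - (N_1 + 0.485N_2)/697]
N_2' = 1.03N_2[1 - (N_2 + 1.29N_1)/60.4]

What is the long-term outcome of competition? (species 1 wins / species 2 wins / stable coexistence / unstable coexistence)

Compare the nullcline intercepts: K1/α12 = 697/0.485 = 1440 > K2 = 60.4; K2/α21 = 60.4/1.29 = 46.8 < K1 = 697.
Since the inequalities point opposite ways, species 1 can invade but species 2 cannot.

species 1 excludes species 2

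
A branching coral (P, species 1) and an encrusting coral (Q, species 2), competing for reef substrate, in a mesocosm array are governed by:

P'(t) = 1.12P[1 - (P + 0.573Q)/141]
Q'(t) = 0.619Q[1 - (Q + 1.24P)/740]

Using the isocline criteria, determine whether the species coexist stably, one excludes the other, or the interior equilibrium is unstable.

species 2 excludes species 1

Compare the nullcline intercepts: K1/α12 = 141/0.573 = 246 < K2 = 740; K2/α21 = 740/1.24 = 597 > K1 = 141.
Since the inequalities point opposite ways, species 2 can invade but species 1 cannot.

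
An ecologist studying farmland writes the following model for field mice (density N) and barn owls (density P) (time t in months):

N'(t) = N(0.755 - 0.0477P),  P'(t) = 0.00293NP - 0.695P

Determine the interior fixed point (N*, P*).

Set dP/dt = 0 with P > 0: 0.00293N - 0.695 = 0, so N* = 0.695/0.00293 = 237.
Set dN/dt = 0 with N > 0: 0.755 - 0.0477P = 0, so P* = 0.755/0.0477 = 15.8.

N* ≈ 237, P* ≈ 15.8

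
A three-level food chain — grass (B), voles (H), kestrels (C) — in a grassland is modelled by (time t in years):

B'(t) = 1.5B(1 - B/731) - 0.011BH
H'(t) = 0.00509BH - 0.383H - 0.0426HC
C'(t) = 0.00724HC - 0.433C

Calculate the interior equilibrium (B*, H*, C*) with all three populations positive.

B* ≈ 410, H* ≈ 59.8, C* ≈ 40

From dC/dt = 0: 0.00724H* = 0.433, so H* = 59.8.
From dB/dt = 0: 1.5(1 - B*/731) = 0.011·59.8, giving B* = 731·(1 - 0.439) = 410.
From dH/dt = 0: 0.00509·410 - 0.383 = 0.0426C*, so C* = 1.71/0.0426 = 40.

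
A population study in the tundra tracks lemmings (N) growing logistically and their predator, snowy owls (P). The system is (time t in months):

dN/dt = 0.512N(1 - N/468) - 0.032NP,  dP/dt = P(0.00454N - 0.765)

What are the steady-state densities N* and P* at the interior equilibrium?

N* ≈ 169, P* ≈ 10.2

From dP/dt = 0 with P > 0: 0.00454N* = 0.765, so N* = 169.
Substitute into dN/dt = 0: 0.512(1 - 169/468) = 0.032P*.
The bracket is 0.64, giving P* = 0.328/0.032 = 10.2.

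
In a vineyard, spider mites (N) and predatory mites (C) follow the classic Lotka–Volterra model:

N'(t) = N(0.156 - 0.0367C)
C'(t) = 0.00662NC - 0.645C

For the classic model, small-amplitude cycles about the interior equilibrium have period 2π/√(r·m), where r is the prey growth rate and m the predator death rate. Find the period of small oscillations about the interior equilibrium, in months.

T ≈ 19.8 months

Here r = 0.156 and m = 0.645, so r·m = 0.101.
ω = √0.101 = 0.317 per month, hence T = 2π/ω ≈ 19.8 months.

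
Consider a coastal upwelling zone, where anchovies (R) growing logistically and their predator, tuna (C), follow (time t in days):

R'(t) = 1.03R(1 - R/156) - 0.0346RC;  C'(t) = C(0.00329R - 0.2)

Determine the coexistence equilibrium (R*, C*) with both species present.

R* ≈ 60.8, C* ≈ 18.2

From dC/dt = 0 with C > 0: 0.00329R* = 0.2, so R* = 60.8.
Substitute into dR/dt = 0: 1.03(1 - 60.8/156) = 0.0346C*.
The bracket is 0.61, giving C* = 0.629/0.0346 = 18.2.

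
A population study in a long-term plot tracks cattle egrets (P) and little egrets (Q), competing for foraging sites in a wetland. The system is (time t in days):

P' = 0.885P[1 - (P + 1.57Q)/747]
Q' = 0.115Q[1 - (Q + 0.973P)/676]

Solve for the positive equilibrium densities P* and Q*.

P* ≈ 596, Q* ≈ 96.3

Setting both brackets to zero gives the nullclines P + 1.57Q = 747 and 0.973P + Q = 676.
Substituting Q = 676 - 0.973P into the first: P(1 - 1.57·0.973) = 747 - 1.57·676.
So P* = -314/-0.528 = 596, and then Q* = 676 - 0.973·596 = 96.3.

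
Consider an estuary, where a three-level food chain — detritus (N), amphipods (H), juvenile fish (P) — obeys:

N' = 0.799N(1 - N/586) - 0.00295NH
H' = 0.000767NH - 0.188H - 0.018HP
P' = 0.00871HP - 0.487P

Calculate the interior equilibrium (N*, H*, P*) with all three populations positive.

N* ≈ 465, H* ≈ 55.9, P* ≈ 9.37

From dP/dt = 0: 0.00871H* = 0.487, so H* = 55.9.
From dN/dt = 0: 0.799(1 - N*/586) = 0.00295·55.9, giving N* = 586·(1 - 0.206) = 465.
From dH/dt = 0: 0.000767·465 - 0.188 = 0.018P*, so P* = 0.169/0.018 = 9.37.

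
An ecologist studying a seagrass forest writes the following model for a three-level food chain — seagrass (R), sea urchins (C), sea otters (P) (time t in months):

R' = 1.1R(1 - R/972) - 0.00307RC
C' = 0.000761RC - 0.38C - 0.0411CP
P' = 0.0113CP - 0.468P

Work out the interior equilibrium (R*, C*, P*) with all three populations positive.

From dP/dt = 0: 0.0113C* = 0.468, so C* = 41.4.
From dR/dt = 0: 1.1(1 - R*/972) = 0.00307·41.4, giving R* = 972·(1 - 0.116) = 860.
From dC/dt = 0: 0.000761·860 - 0.38 = 0.0411P*, so P* = 0.274/0.0411 = 6.67.

R* ≈ 860, C* ≈ 41.4, P* ≈ 6.67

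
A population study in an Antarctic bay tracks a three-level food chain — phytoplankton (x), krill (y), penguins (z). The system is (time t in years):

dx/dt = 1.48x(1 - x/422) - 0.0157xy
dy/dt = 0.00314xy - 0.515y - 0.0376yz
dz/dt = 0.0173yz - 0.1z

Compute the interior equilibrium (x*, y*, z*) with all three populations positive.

x* ≈ 396, y* ≈ 5.78, z* ≈ 19.4

From dz/dt = 0: 0.0173y* = 0.1, so y* = 5.78.
From dx/dt = 0: 1.48(1 - x*/422) = 0.0157·5.78, giving x* = 422·(1 - 0.0613) = 396.
From dy/dt = 0: 0.00314·396 - 0.515 = 0.0376z*, so z* = 0.729/0.0376 = 19.4.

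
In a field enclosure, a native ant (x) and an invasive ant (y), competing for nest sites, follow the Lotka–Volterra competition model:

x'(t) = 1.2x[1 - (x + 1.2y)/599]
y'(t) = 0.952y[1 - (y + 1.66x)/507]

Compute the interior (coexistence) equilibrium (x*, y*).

x* ≈ 9.48, y* ≈ 491

Setting both brackets to zero gives the nullclines x + 1.2y = 599 and 1.66x + y = 507.
Substituting y = 507 - 1.66x into the first: x(1 - 1.2·1.66) = 599 - 1.2·507.
So x* = -9.4/-0.992 = 9.48, and then y* = 507 - 1.66·9.48 = 491.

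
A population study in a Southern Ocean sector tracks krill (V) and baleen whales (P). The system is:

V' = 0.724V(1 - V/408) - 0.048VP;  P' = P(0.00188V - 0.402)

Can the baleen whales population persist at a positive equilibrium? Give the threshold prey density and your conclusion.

Threshold V = 214; K > 214, so yes, the predator persists.

The predator equation gives dP/dt > 0 only when V > 0.402/0.00188 = 214.
Without the predator, V → K = 408. Since 408 > 214, the predator can invade and persist.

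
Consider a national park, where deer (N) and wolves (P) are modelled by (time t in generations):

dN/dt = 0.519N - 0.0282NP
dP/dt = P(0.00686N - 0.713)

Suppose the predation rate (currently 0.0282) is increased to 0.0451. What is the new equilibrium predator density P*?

P* ≈ 11.5

At the interior fixed point, setting dN/dt = 0 with N > 0 fixes P* = (prey growth rate)/(NP coefficient) — independent of the other coefficients.
With the change, P* = 0.519/0.0451 = 11.5; it falls from 18.4.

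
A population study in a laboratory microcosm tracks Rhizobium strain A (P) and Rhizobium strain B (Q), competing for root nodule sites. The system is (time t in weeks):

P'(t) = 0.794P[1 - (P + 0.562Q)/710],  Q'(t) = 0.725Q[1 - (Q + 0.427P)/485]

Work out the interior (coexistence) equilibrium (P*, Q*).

P* ≈ 576, Q* ≈ 239

Setting both brackets to zero gives the nullclines P + 0.562Q = 710 and 0.427P + Q = 485.
Substituting Q = 485 - 0.427P into the first: P(1 - 0.562·0.427) = 710 - 0.562·485.
So P* = 437/0.76 = 576, and then Q* = 485 - 0.427·576 = 239.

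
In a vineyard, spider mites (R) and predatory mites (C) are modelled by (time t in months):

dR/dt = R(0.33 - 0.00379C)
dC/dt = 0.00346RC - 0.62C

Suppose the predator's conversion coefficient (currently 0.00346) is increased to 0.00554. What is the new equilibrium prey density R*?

R* ≈ 112

At the interior fixed point, setting dC/dt = 0 with C > 0 fixes R* = (predator death rate)/(RC coefficient) — independent of the other coefficients.
With the change, R* = 0.62/0.00554 = 112; it falls from 179.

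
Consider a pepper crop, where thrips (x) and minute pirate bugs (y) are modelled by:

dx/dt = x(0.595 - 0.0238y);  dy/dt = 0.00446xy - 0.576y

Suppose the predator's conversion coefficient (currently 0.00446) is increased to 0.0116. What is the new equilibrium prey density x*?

At the interior fixed point, setting dy/dt = 0 with y > 0 fixes x* = (predator death rate)/(xy coefficient) — independent of the other coefficients.
With the change, x* = 0.576/0.0116 = 49.7; it falls from 129.

x* ≈ 49.7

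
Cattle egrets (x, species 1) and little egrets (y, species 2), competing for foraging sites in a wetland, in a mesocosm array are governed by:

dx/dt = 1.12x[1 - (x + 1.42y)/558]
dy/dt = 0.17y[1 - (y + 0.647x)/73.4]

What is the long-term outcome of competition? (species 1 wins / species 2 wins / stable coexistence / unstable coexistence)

Compare the nullcline intercepts: K1/α12 = 558/1.42 = 393 > K2 = 73.4; K2/α21 = 73.4/0.647 = 113 < K1 = 558.
Since the inequalities point opposite ways, species 1 can invade but species 2 cannot.

species 1 excludes species 2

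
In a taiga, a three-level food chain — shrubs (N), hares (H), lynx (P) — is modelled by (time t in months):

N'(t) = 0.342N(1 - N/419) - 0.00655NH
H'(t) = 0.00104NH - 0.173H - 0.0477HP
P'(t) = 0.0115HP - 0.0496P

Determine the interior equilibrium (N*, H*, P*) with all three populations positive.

From dP/dt = 0: 0.0115H* = 0.0496, so H* = 4.31.
From dN/dt = 0: 0.342(1 - N*/419) = 0.00655·4.31, giving N* = 419·(1 - 0.0826) = 384.
From dH/dt = 0: 0.00104·384 - 0.173 = 0.0477P*, so P* = 0.227/0.0477 = 4.75.

N* ≈ 384, H* ≈ 4.31, P* ≈ 4.75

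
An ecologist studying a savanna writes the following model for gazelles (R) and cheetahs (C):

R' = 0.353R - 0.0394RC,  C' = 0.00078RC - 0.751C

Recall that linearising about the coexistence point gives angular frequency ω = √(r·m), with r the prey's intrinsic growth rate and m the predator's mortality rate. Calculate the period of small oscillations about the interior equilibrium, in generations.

T ≈ 12.2 generations

Here r = 0.353 and m = 0.751, so r·m = 0.265.
ω = √0.265 = 0.515 per generation, hence T = 2π/ω ≈ 12.2 generations.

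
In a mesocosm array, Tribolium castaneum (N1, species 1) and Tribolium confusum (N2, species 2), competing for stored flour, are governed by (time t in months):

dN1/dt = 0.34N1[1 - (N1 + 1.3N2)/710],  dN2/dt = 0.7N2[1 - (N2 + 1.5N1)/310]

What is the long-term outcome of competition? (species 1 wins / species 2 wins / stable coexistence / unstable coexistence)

Compare the nullcline intercepts: K1/α12 = 710/1.3 = 546 > K2 = 310; K2/α21 = 310/1.5 = 207 < K1 = 710.
Since the inequalities point opposite ways, species 1 can invade but species 2 cannot.

species 1 excludes species 2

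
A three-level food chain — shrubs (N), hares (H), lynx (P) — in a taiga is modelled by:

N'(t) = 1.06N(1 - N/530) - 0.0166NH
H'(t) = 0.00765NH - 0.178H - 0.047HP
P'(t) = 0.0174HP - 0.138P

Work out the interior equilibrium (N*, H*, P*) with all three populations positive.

N* ≈ 464, H* ≈ 7.93, P* ≈ 71.8

From dP/dt = 0: 0.0174H* = 0.138, so H* = 7.93.
From dN/dt = 0: 1.06(1 - N*/530) = 0.0166·7.93, giving N* = 530·(1 - 0.124) = 464.
From dH/dt = 0: 0.00765·464 - 0.178 = 0.047P*, so P* = 3.37/0.047 = 71.8.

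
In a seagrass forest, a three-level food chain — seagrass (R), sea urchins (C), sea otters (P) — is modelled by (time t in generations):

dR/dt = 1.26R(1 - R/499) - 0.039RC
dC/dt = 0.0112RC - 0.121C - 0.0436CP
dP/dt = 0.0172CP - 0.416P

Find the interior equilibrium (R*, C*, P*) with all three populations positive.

From dP/dt = 0: 0.0172C* = 0.416, so C* = 24.2.
From dR/dt = 0: 1.26(1 - R*/499) = 0.039·24.2, giving R* = 499·(1 - 0.749) = 125.
From dC/dt = 0: 0.0112·125 - 0.121 = 0.0436P*, so P* = 1.28/0.0436 = 29.4.

R* ≈ 125, C* ≈ 24.2, P* ≈ 29.4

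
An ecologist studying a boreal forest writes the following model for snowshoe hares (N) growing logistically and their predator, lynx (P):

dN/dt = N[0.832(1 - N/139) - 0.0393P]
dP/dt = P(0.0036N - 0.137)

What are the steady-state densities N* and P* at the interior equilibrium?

N* ≈ 38.1, P* ≈ 15.4

From dP/dt = 0 with P > 0: 0.0036N* = 0.137, so N* = 38.1.
Substitute into dN/dt = 0: 0.832(1 - 38.1/139) = 0.0393P*.
The bracket is 0.726, giving P* = 0.604/0.0393 = 15.4.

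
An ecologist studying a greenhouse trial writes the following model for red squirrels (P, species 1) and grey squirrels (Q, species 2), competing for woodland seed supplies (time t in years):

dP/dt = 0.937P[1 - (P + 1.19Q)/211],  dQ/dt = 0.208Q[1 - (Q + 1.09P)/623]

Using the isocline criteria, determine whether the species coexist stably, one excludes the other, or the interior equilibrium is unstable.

species 2 excludes species 1

Compare the nullcline intercepts: K1/α12 = 211/1.19 = 177 < K2 = 623; K2/α21 = 623/1.09 = 572 > K1 = 211.
Since the inequalities point opposite ways, species 2 can invade but species 1 cannot.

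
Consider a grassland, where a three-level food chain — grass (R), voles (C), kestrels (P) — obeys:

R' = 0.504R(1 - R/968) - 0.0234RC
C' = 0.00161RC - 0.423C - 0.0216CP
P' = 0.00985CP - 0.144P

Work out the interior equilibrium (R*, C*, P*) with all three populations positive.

R* ≈ 311, C* ≈ 14.6, P* ≈ 3.6

From dP/dt = 0: 0.00985C* = 0.144, so C* = 14.6.
From dR/dt = 0: 0.504(1 - R*/968) = 0.0234·14.6, giving R* = 968·(1 - 0.679) = 311.
From dC/dt = 0: 0.00161·311 - 0.423 = 0.0216P*, so P* = 0.0777/0.0216 = 3.6.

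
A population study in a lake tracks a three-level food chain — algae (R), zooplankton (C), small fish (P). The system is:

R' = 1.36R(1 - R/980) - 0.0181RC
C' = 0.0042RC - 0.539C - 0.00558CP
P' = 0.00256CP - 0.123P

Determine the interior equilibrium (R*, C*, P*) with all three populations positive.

R* ≈ 353, C* ≈ 48, P* ≈ 169

From dP/dt = 0: 0.00256C* = 0.123, so C* = 48.
From dR/dt = 0: 1.36(1 - R*/980) = 0.0181·48, giving R* = 980·(1 - 0.639) = 353.
From dC/dt = 0: 0.0042·353 - 0.539 = 0.00558P*, so P* = 0.945/0.00558 = 169.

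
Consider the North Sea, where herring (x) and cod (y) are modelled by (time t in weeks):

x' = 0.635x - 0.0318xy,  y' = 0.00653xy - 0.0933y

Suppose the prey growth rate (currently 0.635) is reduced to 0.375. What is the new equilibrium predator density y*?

y* ≈ 11.8

At the interior fixed point, setting dx/dt = 0 with x > 0 fixes y* = (prey growth rate)/(xy coefficient) — independent of the other coefficients.
With the change, y* = 0.375/0.0318 = 11.8; it falls from 20.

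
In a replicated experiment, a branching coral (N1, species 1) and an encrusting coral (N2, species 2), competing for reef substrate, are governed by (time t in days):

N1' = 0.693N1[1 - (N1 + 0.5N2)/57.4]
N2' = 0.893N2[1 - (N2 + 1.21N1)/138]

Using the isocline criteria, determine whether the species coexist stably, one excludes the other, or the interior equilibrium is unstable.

Compare the nullcline intercepts: K1/α12 = 57.4/0.5 = 115 < K2 = 138; K2/α21 = 138/1.21 = 114 > K1 = 57.4.
Since the inequalities point opposite ways, species 2 can invade but species 1 cannot.

species 2 excludes species 1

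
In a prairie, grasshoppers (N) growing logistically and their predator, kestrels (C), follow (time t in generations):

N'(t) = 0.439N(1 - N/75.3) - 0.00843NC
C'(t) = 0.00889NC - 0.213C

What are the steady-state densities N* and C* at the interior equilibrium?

From dC/dt = 0 with C > 0: 0.00889N* = 0.213, so N* = 24.
Substitute into dN/dt = 0: 0.439(1 - 24/75.3) = 0.00843C*.
The bracket is 0.682, giving C* = 0.299/0.00843 = 35.5.

N* ≈ 24, C* ≈ 35.5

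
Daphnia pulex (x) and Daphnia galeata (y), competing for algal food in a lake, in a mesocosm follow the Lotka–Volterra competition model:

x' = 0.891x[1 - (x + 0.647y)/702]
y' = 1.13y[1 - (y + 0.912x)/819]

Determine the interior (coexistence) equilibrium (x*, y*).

x* ≈ 420, y* ≈ 436

Setting both brackets to zero gives the nullclines x + 0.647y = 702 and 0.912x + y = 819.
Substituting y = 819 - 0.912x into the first: x(1 - 0.647·0.912) = 702 - 0.647·819.
So x* = 172/0.41 = 420, and then y* = 819 - 0.912·420 = 436.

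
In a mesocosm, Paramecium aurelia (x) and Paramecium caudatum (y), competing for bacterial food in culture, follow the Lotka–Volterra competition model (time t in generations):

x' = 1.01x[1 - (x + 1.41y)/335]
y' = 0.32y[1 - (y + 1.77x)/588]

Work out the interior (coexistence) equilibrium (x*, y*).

Setting both brackets to zero gives the nullclines x + 1.41y = 335 and 1.77x + y = 588.
Substituting y = 588 - 1.77x into the first: x(1 - 1.41·1.77) = 335 - 1.41·588.
So x* = -494/-1.5 = 330, and then y* = 588 - 1.77·330 = 3.31.

x* ≈ 330, y* ≈ 3.31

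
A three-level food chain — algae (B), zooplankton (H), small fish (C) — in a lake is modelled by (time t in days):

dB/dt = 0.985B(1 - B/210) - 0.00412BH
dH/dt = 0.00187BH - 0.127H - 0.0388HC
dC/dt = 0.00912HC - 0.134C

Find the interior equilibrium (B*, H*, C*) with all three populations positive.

B* ≈ 197, H* ≈ 14.7, C* ≈ 6.23

From dC/dt = 0: 0.00912H* = 0.134, so H* = 14.7.
From dB/dt = 0: 0.985(1 - B*/210) = 0.00412·14.7, giving B* = 210·(1 - 0.0615) = 197.
From dH/dt = 0: 0.00187·197 - 0.127 = 0.0388C*, so C* = 0.242/0.0388 = 6.23.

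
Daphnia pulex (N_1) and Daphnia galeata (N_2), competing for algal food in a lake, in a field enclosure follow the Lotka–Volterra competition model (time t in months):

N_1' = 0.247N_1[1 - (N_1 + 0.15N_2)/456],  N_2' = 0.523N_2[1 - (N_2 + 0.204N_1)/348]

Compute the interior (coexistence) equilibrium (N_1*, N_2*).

N_1* ≈ 417, N_2* ≈ 263

Setting both brackets to zero gives the nullclines N_1 + 0.15N_2 = 456 and 0.204N_1 + N_2 = 348.
Substituting N_2 = 348 - 0.204N_1 into the first: N_1(1 - 0.15·0.204) = 456 - 0.15·348.
So N_1* = 404/0.969 = 417, and then N_2* = 348 - 0.204·417 = 263.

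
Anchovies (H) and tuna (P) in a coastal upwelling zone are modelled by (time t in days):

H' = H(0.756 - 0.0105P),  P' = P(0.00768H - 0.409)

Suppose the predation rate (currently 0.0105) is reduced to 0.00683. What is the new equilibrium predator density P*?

P* ≈ 111

At the interior fixed point, setting dH/dt = 0 with H > 0 fixes P* = (prey growth rate)/(HP coefficient) — independent of the other coefficients.
With the change, P* = 0.756/0.00683 = 111; it rises from 72.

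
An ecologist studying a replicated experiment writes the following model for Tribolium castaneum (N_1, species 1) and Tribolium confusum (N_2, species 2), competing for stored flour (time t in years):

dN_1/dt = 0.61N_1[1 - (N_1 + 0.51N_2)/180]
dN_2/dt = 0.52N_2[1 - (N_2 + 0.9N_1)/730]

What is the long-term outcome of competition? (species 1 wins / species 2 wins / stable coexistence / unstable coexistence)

Compare the nullcline intercepts: K1/α12 = 180/0.51 = 353 < K2 = 730; K2/α21 = 730/0.9 = 811 > K1 = 180.
Since the inequalities point opposite ways, species 2 can invade but species 1 cannot.

species 2 excludes species 1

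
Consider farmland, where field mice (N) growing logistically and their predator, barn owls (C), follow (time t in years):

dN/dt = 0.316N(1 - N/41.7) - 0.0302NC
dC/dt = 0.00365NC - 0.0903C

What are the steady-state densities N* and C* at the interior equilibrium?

N* ≈ 24.7, C* ≈ 4.26

From dC/dt = 0 with C > 0: 0.00365N* = 0.0903, so N* = 24.7.
Substitute into dN/dt = 0: 0.316(1 - 24.7/41.7) = 0.0302C*.
The bracket is 0.407, giving C* = 0.129/0.0302 = 4.26.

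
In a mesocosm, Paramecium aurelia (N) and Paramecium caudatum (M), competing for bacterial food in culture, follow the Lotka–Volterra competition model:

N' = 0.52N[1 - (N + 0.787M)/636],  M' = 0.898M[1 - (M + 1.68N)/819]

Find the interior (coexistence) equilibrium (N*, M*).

Setting both brackets to zero gives the nullclines N + 0.787M = 636 and 1.68N + M = 819.
Substituting M = 819 - 1.68N into the first: N(1 - 0.787·1.68) = 636 - 0.787·819.
So N* = -8.55/-0.322 = 26.5, and then M* = 819 - 1.68·26.5 = 774.

N* ≈ 26.5, M* ≈ 774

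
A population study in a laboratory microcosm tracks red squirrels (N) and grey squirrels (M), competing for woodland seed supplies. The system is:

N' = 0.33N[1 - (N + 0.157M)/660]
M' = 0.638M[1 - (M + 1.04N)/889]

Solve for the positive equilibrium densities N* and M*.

Setting both brackets to zero gives the nullclines N + 0.157M = 660 and 1.04N + M = 889.
Substituting M = 889 - 1.04N into the first: N(1 - 0.157·1.04) = 660 - 0.157·889.
So N* = 520/0.837 = 622, and then M* = 889 - 1.04·622 = 242.

N* ≈ 622, M* ≈ 242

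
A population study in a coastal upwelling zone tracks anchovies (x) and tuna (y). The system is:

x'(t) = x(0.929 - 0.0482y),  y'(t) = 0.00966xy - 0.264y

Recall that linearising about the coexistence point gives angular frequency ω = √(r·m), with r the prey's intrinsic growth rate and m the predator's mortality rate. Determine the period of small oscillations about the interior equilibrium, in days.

T ≈ 12.7 days

Here r = 0.929 and m = 0.264, so r·m = 0.245.
ω = √0.245 = 0.495 per day, hence T = 2π/ω ≈ 12.7 days.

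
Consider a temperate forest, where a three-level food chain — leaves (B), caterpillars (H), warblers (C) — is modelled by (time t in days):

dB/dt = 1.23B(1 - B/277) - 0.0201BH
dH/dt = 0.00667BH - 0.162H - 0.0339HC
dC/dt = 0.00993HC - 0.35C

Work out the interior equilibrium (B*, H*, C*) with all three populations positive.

B* ≈ 117, H* ≈ 35.2, C* ≈ 18.3

From dC/dt = 0: 0.00993H* = 0.35, so H* = 35.2.
From dB/dt = 0: 1.23(1 - B*/277) = 0.0201·35.2, giving B* = 277·(1 - 0.576) = 117.
From dH/dt = 0: 0.00667·117 - 0.162 = 0.0339C*, so C* = 0.621/0.0339 = 18.3.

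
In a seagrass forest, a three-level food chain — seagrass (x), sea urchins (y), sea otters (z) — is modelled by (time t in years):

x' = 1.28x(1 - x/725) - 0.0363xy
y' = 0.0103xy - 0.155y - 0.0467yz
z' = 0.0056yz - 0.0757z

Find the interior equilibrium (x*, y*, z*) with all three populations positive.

From dz/dt = 0: 0.0056y* = 0.0757, so y* = 13.5.
From dx/dt = 0: 1.28(1 - x*/725) = 0.0363·13.5, giving x* = 725·(1 - 0.383) = 447.
From dy/dt = 0: 0.0103·447 - 0.155 = 0.0467z*, so z* = 4.45/0.0467 = 95.3.

x* ≈ 447, y* ≈ 13.5, z* ≈ 95.3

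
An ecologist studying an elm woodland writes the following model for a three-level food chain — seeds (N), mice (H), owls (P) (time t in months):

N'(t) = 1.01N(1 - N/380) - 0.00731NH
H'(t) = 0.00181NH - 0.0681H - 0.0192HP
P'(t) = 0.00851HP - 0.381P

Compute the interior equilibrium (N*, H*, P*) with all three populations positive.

N* ≈ 257, H* ≈ 44.8, P* ≈ 20.7

From dP/dt = 0: 0.00851H* = 0.381, so H* = 44.8.
From dN/dt = 0: 1.01(1 - N*/380) = 0.00731·44.8, giving N* = 380·(1 - 0.324) = 257.
From dH/dt = 0: 0.00181·257 - 0.0681 = 0.0192P*, so P* = 0.397/0.0192 = 20.7.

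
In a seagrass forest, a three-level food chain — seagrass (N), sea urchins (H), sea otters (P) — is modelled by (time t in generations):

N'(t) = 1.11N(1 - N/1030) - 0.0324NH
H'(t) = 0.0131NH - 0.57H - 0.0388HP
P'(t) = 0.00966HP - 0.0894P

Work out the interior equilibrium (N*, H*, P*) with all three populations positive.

N* ≈ 752, H* ≈ 9.25, P* ≈ 239

From dP/dt = 0: 0.00966H* = 0.0894, so H* = 9.25.
From dN/dt = 0: 1.11(1 - N*/1030) = 0.0324·9.25, giving N* = 1030·(1 - 0.27) = 752.
From dH/dt = 0: 0.0131·752 - 0.57 = 0.0388P*, so P* = 9.28/0.0388 = 239.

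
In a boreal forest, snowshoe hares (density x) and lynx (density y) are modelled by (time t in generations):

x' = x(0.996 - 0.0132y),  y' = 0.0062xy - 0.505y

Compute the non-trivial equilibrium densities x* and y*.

Set dy/dt = 0 with y > 0: 0.0062x - 0.505 = 0, so x* = 0.505/0.0062 = 81.5.
Set dx/dt = 0 with x > 0: 0.996 - 0.0132y = 0, so y* = 0.996/0.0132 = 75.5.

x* ≈ 81.5, y* ≈ 75.5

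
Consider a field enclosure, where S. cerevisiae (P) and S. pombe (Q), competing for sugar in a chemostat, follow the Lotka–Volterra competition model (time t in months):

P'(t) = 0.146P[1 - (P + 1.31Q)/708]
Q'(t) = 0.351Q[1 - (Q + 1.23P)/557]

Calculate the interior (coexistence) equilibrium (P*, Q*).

P* ≈ 35.4, Q* ≈ 513

Setting both brackets to zero gives the nullclines P + 1.31Q = 708 and 1.23P + Q = 557.
Substituting Q = 557 - 1.23P into the first: P(1 - 1.31·1.23) = 708 - 1.31·557.
So P* = -21.7/-0.611 = 35.4, and then Q* = 557 - 1.23·35.4 = 513.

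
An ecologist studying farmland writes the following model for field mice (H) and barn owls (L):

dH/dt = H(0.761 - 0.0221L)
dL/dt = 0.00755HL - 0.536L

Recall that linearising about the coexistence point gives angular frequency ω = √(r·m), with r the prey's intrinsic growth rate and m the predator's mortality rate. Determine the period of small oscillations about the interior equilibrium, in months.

Here r = 0.761 and m = 0.536, so r·m = 0.408.
ω = √0.408 = 0.639 per month, hence T = 2π/ω ≈ 9.84 months.

T ≈ 9.84 months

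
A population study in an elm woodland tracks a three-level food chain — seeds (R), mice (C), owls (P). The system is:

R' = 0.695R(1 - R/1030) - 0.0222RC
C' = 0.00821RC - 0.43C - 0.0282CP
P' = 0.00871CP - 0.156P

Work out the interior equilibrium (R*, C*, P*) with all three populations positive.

From dP/dt = 0: 0.00871C* = 0.156, so C* = 17.9.
From dR/dt = 0: 0.695(1 - R*/1030) = 0.0222·17.9, giving R* = 1030·(1 - 0.572) = 441.
From dC/dt = 0: 0.00821·441 - 0.43 = 0.0282P*, so P* = 3.19/0.0282 = 113.

R* ≈ 441, C* ≈ 17.9, P* ≈ 113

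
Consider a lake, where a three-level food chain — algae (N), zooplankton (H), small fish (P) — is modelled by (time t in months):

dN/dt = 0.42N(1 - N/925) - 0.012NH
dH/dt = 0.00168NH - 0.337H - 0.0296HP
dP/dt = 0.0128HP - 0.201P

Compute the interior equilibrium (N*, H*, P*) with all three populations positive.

From dP/dt = 0: 0.0128H* = 0.201, so H* = 15.7.
From dN/dt = 0: 0.42(1 - N*/925) = 0.012·15.7, giving N* = 925·(1 - 0.449) = 510.
From dH/dt = 0: 0.00168·510 - 0.337 = 0.0296P*, so P* = 0.52/0.0296 = 17.6.

N* ≈ 510, H* ≈ 15.7, P* ≈ 17.6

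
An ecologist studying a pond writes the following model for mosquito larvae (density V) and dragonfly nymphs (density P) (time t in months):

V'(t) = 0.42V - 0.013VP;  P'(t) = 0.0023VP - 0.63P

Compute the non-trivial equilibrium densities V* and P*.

V* ≈ 274, P* ≈ 32.3

Set dP/dt = 0 with P > 0: 0.0023V - 0.63 = 0, so V* = 0.63/0.0023 = 274.
Set dV/dt = 0 with V > 0: 0.42 - 0.013P = 0, so P* = 0.42/0.013 = 32.3.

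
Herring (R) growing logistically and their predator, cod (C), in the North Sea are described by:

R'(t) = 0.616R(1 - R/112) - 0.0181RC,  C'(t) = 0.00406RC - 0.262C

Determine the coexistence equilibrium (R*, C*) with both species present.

From dC/dt = 0 with C > 0: 0.00406R* = 0.262, so R* = 64.5.
Substitute into dR/dt = 0: 0.616(1 - 64.5/112) = 0.0181C*.
The bracket is 0.424, giving C* = 0.261/0.0181 = 14.4.

R* ≈ 64.5, C* ≈ 14.4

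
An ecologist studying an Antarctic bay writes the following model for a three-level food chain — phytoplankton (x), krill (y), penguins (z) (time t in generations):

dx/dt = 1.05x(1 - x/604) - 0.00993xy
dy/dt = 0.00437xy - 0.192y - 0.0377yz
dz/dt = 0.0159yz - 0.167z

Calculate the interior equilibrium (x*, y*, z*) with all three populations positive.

x* ≈ 544, y* ≈ 10.5, z* ≈ 58

From dz/dt = 0: 0.0159y* = 0.167, so y* = 10.5.
From dx/dt = 0: 1.05(1 - x*/604) = 0.00993·10.5, giving x* = 604·(1 - 0.0993) = 544.
From dy/dt = 0: 0.00437·544 - 0.192 = 0.0377z*, so z* = 2.19/0.0377 = 58.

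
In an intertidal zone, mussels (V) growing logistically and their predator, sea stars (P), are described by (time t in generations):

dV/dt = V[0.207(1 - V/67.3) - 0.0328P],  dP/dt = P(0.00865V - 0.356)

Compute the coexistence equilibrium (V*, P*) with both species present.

From dP/dt = 0 with P > 0: 0.00865V* = 0.356, so V* = 41.2.
Substitute into dV/dt = 0: 0.207(1 - 41.2/67.3) = 0.0328P*.
The bracket is 0.388, giving P* = 0.0804/0.0328 = 2.45.

V* ≈ 41.2, P* ≈ 2.45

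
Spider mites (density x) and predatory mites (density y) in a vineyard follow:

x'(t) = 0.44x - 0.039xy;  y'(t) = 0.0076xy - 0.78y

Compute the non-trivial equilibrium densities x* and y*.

Set dy/dt = 0 with y > 0: 0.0076x - 0.78 = 0, so x* = 0.78/0.0076 = 103.
Set dx/dt = 0 with x > 0: 0.44 - 0.039y = 0, so y* = 0.44/0.039 = 11.3.

x* ≈ 103, y* ≈ 11.3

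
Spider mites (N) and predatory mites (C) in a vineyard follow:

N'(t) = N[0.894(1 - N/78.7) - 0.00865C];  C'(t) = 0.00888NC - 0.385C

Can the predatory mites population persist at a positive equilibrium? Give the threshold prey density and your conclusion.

Threshold N = 43.4; K > 43.4, so yes, the predator persists.

The predator equation gives dC/dt > 0 only when N > 0.385/0.00888 = 43.4.
Without the predator, N → K = 78.7. Since 78.7 > 43.4, the predator can invade and persist.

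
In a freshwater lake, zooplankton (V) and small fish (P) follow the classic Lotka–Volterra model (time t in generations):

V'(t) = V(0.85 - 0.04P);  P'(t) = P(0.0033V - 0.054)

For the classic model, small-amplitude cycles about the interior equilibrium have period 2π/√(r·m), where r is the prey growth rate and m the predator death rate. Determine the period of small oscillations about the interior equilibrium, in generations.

T ≈ 29.3 generations

Here r = 0.85 and m = 0.054, so r·m = 0.0459.
ω = √0.0459 = 0.214 per generation, hence T = 2π/ω ≈ 29.3 generations.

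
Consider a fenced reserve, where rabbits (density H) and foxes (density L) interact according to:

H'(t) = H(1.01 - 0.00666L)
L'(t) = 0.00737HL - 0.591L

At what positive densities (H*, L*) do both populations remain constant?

Set dL/dt = 0 with L > 0: 0.00737H - 0.591 = 0, so H* = 0.591/0.00737 = 80.2.
Set dH/dt = 0 with H > 0: 1.01 - 0.00666L = 0, so L* = 1.01/0.00666 = 152.

H* ≈ 80.2, L* ≈ 152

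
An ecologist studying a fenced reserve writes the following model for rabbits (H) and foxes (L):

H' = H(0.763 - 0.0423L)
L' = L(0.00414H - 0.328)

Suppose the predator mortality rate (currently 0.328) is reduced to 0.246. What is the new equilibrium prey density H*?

At the interior fixed point, setting dL/dt = 0 with L > 0 fixes H* = (predator death rate)/(HL coefficient) — independent of the other coefficients.
With the change, H* = 0.246/0.00414 = 59.4; it falls from 79.2.

H* ≈ 59.4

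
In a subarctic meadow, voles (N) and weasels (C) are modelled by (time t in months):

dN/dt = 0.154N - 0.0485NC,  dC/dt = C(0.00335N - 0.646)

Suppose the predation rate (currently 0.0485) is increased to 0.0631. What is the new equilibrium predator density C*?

C* ≈ 2.44

At the interior fixed point, setting dN/dt = 0 with N > 0 fixes C* = (prey growth rate)/(NC coefficient) — independent of the other coefficients.
With the change, C* = 0.154/0.0631 = 2.44; it falls from 3.18.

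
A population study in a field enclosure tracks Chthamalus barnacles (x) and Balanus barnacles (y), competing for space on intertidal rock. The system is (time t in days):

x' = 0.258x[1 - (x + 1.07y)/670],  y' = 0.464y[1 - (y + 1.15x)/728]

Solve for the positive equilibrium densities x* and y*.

x* ≈ 473, y* ≈ 184

Setting both brackets to zero gives the nullclines x + 1.07y = 670 and 1.15x + y = 728.
Substituting y = 728 - 1.15x into the first: x(1 - 1.07·1.15) = 670 - 1.07·728.
So x* = -109/-0.23 = 473, and then y* = 728 - 1.15·473 = 184.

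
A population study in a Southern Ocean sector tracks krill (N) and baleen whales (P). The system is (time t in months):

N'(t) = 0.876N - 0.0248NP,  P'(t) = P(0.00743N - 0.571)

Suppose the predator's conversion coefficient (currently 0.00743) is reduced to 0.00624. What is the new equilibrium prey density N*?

N* ≈ 91.5

At the interior fixed point, setting dP/dt = 0 with P > 0 fixes N* = (predator death rate)/(NP coefficient) — independent of the other coefficients.
With the change, N* = 0.571/0.00624 = 91.5; it rises from 76.9.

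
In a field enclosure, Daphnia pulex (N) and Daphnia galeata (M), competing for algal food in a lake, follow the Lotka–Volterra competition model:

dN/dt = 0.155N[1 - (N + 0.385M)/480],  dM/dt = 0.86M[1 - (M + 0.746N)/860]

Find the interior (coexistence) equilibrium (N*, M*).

Setting both brackets to zero gives the nullclines N + 0.385M = 480 and 0.746N + M = 860.
Substituting M = 860 - 0.746N into the first: N(1 - 0.385·0.746) = 480 - 0.385·860.
So N* = 149/0.713 = 209, and then M* = 860 - 0.746·209 = 704.

N* ≈ 209, M* ≈ 704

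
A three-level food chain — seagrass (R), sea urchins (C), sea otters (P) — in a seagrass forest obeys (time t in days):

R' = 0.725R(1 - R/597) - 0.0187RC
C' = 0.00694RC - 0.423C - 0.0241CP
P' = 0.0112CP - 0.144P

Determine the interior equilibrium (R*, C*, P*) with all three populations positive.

R* ≈ 399, C* ≈ 12.9, P* ≈ 97.4

From dP/dt = 0: 0.0112C* = 0.144, so C* = 12.9.
From dR/dt = 0: 0.725(1 - R*/597) = 0.0187·12.9, giving R* = 597·(1 - 0.332) = 399.
From dC/dt = 0: 0.00694·399 - 0.423 = 0.0241P*, so P* = 2.35/0.0241 = 97.4.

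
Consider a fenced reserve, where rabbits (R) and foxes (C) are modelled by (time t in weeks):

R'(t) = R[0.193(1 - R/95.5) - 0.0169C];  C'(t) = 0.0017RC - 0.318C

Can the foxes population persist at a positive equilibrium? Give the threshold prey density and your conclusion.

Threshold R = 187; K < 187, so no, the predator goes extinct.

The predator equation gives dC/dt > 0 only when R > 0.318/0.0017 = 187.
Without the predator, R → K = 95.5. Since 95.5 < 187, the predator cannot invade.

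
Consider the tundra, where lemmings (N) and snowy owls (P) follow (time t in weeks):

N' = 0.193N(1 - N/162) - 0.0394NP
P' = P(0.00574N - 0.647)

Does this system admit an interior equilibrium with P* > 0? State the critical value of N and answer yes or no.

The predator equation gives dP/dt > 0 only when N > 0.647/0.00574 = 113.
Without the predator, N → K = 162. Since 162 > 113, the predator can invade and persist.

Threshold N = 113; K > 113, so yes, the predator persists.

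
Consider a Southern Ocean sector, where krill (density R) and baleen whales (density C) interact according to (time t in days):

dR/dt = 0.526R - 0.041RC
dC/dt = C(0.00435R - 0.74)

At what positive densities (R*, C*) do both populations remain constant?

R* ≈ 170, C* ≈ 12.8

Set dC/dt = 0 with C > 0: 0.00435R - 0.74 = 0, so R* = 0.74/0.00435 = 170.
Set dR/dt = 0 with R > 0: 0.526 - 0.041C = 0, so C* = 0.526/0.041 = 12.8.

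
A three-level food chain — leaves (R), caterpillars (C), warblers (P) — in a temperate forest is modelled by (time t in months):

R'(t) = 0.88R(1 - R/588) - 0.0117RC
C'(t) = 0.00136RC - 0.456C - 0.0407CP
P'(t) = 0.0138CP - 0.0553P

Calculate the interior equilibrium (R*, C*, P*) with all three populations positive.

R* ≈ 557, C* ≈ 4.01, P* ≈ 7.4

From dP/dt = 0: 0.0138C* = 0.0553, so C* = 4.01.
From dR/dt = 0: 0.88(1 - R*/588) = 0.0117·4.01, giving R* = 588·(1 - 0.0533) = 557.
From dC/dt = 0: 0.00136·557 - 0.456 = 0.0407P*, so P* = 0.301/0.0407 = 7.4.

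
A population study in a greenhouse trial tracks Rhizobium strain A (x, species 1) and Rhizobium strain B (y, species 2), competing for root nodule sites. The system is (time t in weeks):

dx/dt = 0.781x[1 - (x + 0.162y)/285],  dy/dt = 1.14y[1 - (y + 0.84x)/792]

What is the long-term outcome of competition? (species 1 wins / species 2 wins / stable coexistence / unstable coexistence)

stable coexistence

Compare the nullcline intercepts: K1/α12 = 285/0.162 = 1760 > K2 = 792; K2/α21 = 792/0.84 = 943 > K1 = 285.
Since both inequalities hold, each species can invade when rare, so the interior equilibrium is stable.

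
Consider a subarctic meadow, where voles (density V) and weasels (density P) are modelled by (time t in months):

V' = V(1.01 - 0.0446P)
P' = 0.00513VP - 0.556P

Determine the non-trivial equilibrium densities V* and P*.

V* ≈ 108, P* ≈ 22.6

Set dP/dt = 0 with P > 0: 0.00513V - 0.556 = 0, so V* = 0.556/0.00513 = 108.
Set dV/dt = 0 with V > 0: 1.01 - 0.0446P = 0, so P* = 1.01/0.0446 = 22.6.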